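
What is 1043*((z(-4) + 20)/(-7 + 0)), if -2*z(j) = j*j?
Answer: -1788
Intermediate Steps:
z(j) = -j²/2 (z(j) = -j*j/2 = -j²/2)
1043*((z(-4) + 20)/(-7 + 0)) = 1043*((-½*(-4)² + 20)/(-7 + 0)) = 1043*((-½*16 + 20)/(-7)) = 1043*((-8 + 20)*(-⅐)) = 1043*(12*(-⅐)) = 1043*(-12/7) = -1788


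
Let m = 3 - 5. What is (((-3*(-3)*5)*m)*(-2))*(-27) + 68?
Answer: -4792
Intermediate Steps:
m = -2
(((-3*(-3)*5)*m)*(-2))*(-27) + 68 = (((-3*(-3)*5)*(-2))*(-2))*(-27) + 68 = (((9*5)*(-2))*(-2))*(-27) + 68 = ((45*(-2))*(-2))*(-27) + 68 = -90*(-2)*(-27) + 68 = 180*(-27) + 68 = -4860 + 68 = -4792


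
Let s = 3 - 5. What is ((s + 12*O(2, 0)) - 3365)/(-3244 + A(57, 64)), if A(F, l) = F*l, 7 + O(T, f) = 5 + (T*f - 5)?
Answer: -3451/404 ≈ -8.5421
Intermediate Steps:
s = -2
O(T, f) = -7 + T*f (O(T, f) = -7 + (5 + (T*f - 5)) = -7 + (5 + (-5 + T*f)) = -7 + T*f)
((s + 12*O(2, 0)) - 3365)/(-3244 + A(57, 64)) = ((-2 + 12*(-7 + 2*0)) - 3365)/(-3244 + 57*64) = ((-2 + 12*(-7 + 0)) - 3365)/(-3244 + 3648) = ((-2 + 12*(-7)) - 3365)/404 = ((-2 - 84) - 3365)*(1/404) = (-86 - 3365)*(1/404) = -3451*1/404 = -3451/404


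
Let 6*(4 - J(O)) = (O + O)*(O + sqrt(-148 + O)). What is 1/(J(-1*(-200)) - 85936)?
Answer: -74449/7390031468 + 25*sqrt(13)/1847507867 ≈ -1.0025e-5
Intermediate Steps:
J(O) = 4 - O*(O + sqrt(-148 + O))/3 (J(O) = 4 - (O + O)*(O + sqrt(-148 + O))/6 = 4 - 2*O*(O + sqrt(-148 + O))/6 = 4 - O*(O + sqrt(-148 + O))/3)
1/(J(-1*(-200)) - 85936) = 1/((4 - (-1*(-200))**2/3 - (-1*(-200))*sqrt(-148 - 1*(-200))/3) - 85936) = 1/((4 - 1/3*200**2 - 1/3*200*sqrt(-148 + 200)) - 85936) = 1/((4 - 1/3*40000 - 1/3*200*sqrt(52)) - 85936) = 1/((4 - 40000/3 - 1/3*200*2*sqrt(13)) - 85936) = 1/((4 - 40000/3 - 400*sqrt(13)/3) - 85936) = 1/((-39988/3 - 400*sqrt(13)/3) - 85936) = 1/(-297796/3 - 400*sqrt(13)/3)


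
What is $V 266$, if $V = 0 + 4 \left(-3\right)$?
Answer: $-3192$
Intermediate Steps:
$V = -12$ ($V = 0 - 12 = -12$)
$V 266 = \left(-12\right) 266 = -3192$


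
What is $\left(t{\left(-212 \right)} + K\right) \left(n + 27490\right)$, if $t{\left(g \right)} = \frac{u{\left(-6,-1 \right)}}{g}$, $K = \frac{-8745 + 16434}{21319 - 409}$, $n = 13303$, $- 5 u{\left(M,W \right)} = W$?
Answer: $\frac{11054127933}{738820} \approx 14962.0$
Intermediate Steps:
$u{\left(M,W \right)} = - \frac{W}{5}$
$K = \frac{2563}{6970}$ ($K = \frac{7689}{20910} = 7689 \cdot \frac{1}{20910} = \frac{2563}{6970} \approx 0.36772$)
$t{\left(g \right)} = \frac{1}{5 g}$ ($t{\left(g \right)} = \frac{\left(- \frac{1}{5}\right) \left(-1\right)}{g} = \frac{1}{5 g}$)
$\left(t{\left(-212 \right)} + K\right) \left(n + 27490\right) = \left(\frac{1}{5 \left(-212\right)} + \frac{2563}{6970}\right) \left(13303 + 27490\right) = \left(\frac{1}{5} \left(- \frac{1}{212}\right) + \frac{2563}{6970}\right) 40793 = \left(- \frac{1}{1060} + \frac{2563}{6970}\right) 40793 = \frac{270981}{738820} \cdot 40793 = \frac{11054127933}{738820}$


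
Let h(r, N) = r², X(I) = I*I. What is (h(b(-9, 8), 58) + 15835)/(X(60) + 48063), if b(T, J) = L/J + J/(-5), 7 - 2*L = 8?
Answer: 101361689/330643200 ≈ 0.30656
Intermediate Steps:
L = -½ (L = 7/2 - ½*8 = 7/2 - 4 = -½ ≈ -0.50000)
X(I) = I²
b(T, J) = -1/(2*J) - J/5 (b(T, J) = -1/(2*J) + J/(-5) = -1/(2*J) + J*(-⅕) = -1/(2*J) - J/5)
(h(b(-9, 8), 58) + 15835)/(X(60) + 48063) = ((-½/8 - ⅕*8)² + 15835)/(60² + 48063) = ((-½*⅛ - 8/5)² + 15835)/(3600 + 48063) = ((-1/16 - 8/5)² + 15835)/51663 = ((-133/80)² + 15835)*(1/51663) = (17689/6400 + 15835)*(1/51663) = (101361689/6400)*(1/51663) = 101361689/330643200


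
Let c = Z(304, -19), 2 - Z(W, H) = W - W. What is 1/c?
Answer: ½ ≈ 0.50000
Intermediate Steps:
Z(W, H) = 2 (Z(W, H) = 2 - (W - W) = 2 - 1*0 = 2 + 0 = 2)
c = 2
1/c = 1/2 = ½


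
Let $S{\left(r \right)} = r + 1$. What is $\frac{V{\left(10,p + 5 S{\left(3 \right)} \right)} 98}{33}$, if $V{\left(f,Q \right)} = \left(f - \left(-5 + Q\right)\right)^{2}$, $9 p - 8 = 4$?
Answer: $\frac{35378}{297} \approx 119.12$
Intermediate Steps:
$p = \frac{4}{3}$ ($p = \frac{8}{9} + \frac{1}{9} \cdot 4 = \frac{8}{9} + \frac{4}{9} = \frac{4}{3} \approx 1.3333$)
$S{\left(r \right)} = 1 + r$
$V{\left(f,Q \right)} = \left(5 + f - Q\right)^{2}$
$\frac{V{\left(10,p + 5 S{\left(3 \right)} \right)} 98}{33} = \frac{\left(5 + 10 - \left(\frac{4}{3} + 5 \left(1 + 3\right)\right)\right)^{2} \cdot 98}{33} = \left(5 + 10 - \left(\frac{4}{3} + 5 \cdot 4\right)\right)^{2} \cdot 98 \cdot \frac{1}{33} = \left(5 + 10 - \left(\frac{4}{3} + 20\right)\right)^{2} \cdot 98 \cdot \frac{1}{33} = \left(5 + 10 - \frac{64}{3}\right)^{2} \cdot 98 \cdot \frac{1}{33} = \left(- \frac{19}{3}\right)^{2} \cdot 98 \cdot \frac{1}{33} = \frac{361}{9} \cdot 98 \cdot \frac{1}{33} = \frac{35378}{9} \cdot \frac{1}{33} = \frac{35378}{297}$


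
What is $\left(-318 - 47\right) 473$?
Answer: $-172645$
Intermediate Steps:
$\left(-318 - 47\right) 473 = \left(-365\right) 473 = -172645$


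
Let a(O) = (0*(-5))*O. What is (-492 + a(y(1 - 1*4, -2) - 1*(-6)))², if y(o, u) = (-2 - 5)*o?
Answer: 242064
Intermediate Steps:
y(o, u) = -7*o
a(O) = 0 (a(O) = 0*O = 0)
(-492 + a(y(1 - 1*4, -2) - 1*(-6)))² = (-492 + 0)² = (-492)² = 242064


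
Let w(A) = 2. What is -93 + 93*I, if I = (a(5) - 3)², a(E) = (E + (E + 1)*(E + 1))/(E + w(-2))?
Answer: 32643/49 ≈ 666.18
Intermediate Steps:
a(E) = (E + (1 + E)²)/(2 + E) (a(E) = (E + (E + 1)*(E + 1))/(E + 2) = (E + (1 + E)*(1 + E))/(2 + E) = (E + (1 + E)²)/(2 + E))
I = 400/49 (I = ((5 + (1 + 5)²)/(2 + 5) - 3)² = ((5 + 6²)/7 - 3)² = ((5 + 36)/7 - 3)² = ((⅐)*41 - 3)² = (41/7 - 3)² = (20/7)² = 400/49 ≈ 8.1633)
-93 + 93*I = -93 + 93*(400/49) = -93 + 37200/49 = 32643/49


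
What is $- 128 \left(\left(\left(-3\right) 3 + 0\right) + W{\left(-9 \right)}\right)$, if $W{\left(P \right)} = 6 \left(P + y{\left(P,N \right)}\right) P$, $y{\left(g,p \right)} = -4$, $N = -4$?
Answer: $-88704$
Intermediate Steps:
$W{\left(P \right)} = P \left(-24 + 6 P\right)$ ($W{\left(P \right)} = 6 \left(P - 4\right) P = 6 \left(-4 + P\right) P = \left(-24 + 6 P\right) P = P \left(-24 + 6 P\right)$)
$- 128 \left(\left(\left(-3\right) 3 + 0\right) + W{\left(-9 \right)}\right) = - 128 \left(\left(\left(-3\right) 3 + 0\right) + 6 \left(-9\right) \left(-4 - 9\right)\right) = - 128 \left(\left(-9 + 0\right) + 6 \left(-9\right) \left(-13\right)\right) = - 128 \left(-9 + 702\right) = \left(-128\right) 693 = -88704$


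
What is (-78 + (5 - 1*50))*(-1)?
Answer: 123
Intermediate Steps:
(-78 + (5 - 1*50))*(-1) = (-78 + (5 - 50))*(-1) = (-78 - 45)*(-1) = -123*(-1) = 123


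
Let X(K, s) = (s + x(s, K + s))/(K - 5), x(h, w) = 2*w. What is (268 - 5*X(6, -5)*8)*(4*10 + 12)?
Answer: 20176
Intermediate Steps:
X(K, s) = (2*K + 3*s)/(-5 + K) (X(K, s) = (s + 2*(K + s))/(K - 5) = (s + (2*K + 2*s))/(-5 + K) = (2*K + 3*s)/(-5 + K))
(268 - 5*X(6, -5)*8)*(4*10 + 12) = (268 - 5*(2*6 + 3*(-5))/(-5 + 6)*8)*(4*10 + 12) = (268 - 5*(12 - 15)/1*8)*(40 + 12) = (268 - 5*(-3)*8)*52 = (268 + 15*8)*52 = (268 + 120)*52 = 388*52 = 20176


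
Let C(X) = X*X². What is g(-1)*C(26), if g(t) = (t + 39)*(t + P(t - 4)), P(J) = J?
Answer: -4007328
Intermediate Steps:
g(t) = (-4 + 2*t)*(39 + t) (g(t) = (t + 39)*(t + (t - 4)) = (39 + t)*(t + (-4 + t)) = (39 + t)*(-4 + 2*t) = (-4 + 2*t)*(39 + t))
C(X) = X³
g(-1)*C(26) = (-156 + 2*(-1)² + 74*(-1))*26³ = (-156 + 2*1 - 74)*17576 = (-156 + 2 - 74)*17576 = -228*17576 = -4007328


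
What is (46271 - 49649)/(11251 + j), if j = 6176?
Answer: -1126/5809 ≈ -0.19384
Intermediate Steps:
(46271 - 49649)/(11251 + j) = (46271 - 49649)/(11251 + 6176) = -3378/17427 = -3378*1/17427 = -1126/5809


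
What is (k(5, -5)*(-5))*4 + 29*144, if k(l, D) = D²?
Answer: 3676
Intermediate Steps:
(k(5, -5)*(-5))*4 + 29*144 = ((-5)²*(-5))*4 + 29*144 = (25*(-5))*4 + 4176 = -125*4 + 4176 = -500 + 4176 = 3676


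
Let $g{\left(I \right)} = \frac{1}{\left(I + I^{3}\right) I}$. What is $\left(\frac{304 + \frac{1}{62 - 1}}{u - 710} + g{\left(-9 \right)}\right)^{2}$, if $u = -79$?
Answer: $\frac{1684493947652569}{11354523396451236} \approx 0.14835$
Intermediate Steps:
$g{\left(I \right)} = \frac{1}{I \left(I + I^{3}\right)}$
$\left(\frac{304 + \frac{1}{62 - 1}}{u - 710} + g{\left(-9 \right)}\right)^{2} = \left(\frac{304 + \frac{1}{62 - 1}}{-79 - 710} + \frac{1}{\left(-9\right)^{2} + \left(-9\right)^{4}}\right)^{2} = \left(\frac{304 + \frac{1}{61}}{-789} + \frac{1}{81 + 6561}\right)^{2} = \left(\left(304 + \frac{1}{61}\right) \left(- \frac{1}{789}\right) + \frac{1}{6642}\right)^{2} = \left(\frac{18545}{61} \left(- \frac{1}{789}\right) + \frac{1}{6642}\right)^{2} = \left(- \frac{18545}{48129} + \frac{1}{6642}\right)^{2} = \left(- \frac{41042587}{106557606}\right)^{2} = \frac{1684493947652569}{11354523396451236}$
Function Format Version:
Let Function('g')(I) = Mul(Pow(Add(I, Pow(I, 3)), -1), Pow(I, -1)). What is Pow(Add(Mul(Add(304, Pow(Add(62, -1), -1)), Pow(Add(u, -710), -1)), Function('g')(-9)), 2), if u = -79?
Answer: Rational(1684493947652569, 11354523396451236) ≈ 0.14835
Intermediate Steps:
Function('g')(I) = Mul(Pow(I, -1), Pow(Add(I, Pow(I, 3)), -1))
Pow(Add(Mul(Add(304, Pow(Add(62, -1), -1)), Pow(Add(u, -710), -1)), Function('g')(-9)), 2) = Pow(Add(Mul(Add(304, Pow(Add(62, -1), -1)), Pow(Add(-79, -710), -1)), Pow(Add(Pow(-9, 2), Pow(-9, 4)), -1)), 2) = Pow(Add(Mul(Add(304, Pow(61, -1)), Pow(-789, -1)), Pow(Add(81, 6561), -1)), 2) = Pow(Add(Mul(Add(304, Rational(1, 61)), Rational(-1, 789)), Pow(6642, -1)), 2) = Pow(Add(Mul(Rational(18545, 61), Rational(-1, 789)), Rational(1, 6642)), 2) = Pow(Add(Rational(-18545, 48129), Rational(1, 6642)), 2) = Pow(Rational(-41042587, 106557606), 2) = Rational(1684493947652569, 11354523396451236)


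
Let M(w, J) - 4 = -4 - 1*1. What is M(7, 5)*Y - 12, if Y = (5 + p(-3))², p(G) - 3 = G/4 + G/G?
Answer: -1281/16 ≈ -80.063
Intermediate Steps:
M(w, J) = -1 (M(w, J) = 4 + (-4 - 1*1) = 4 + (-4 - 1) = 4 - 5 = -1)
p(G) = 4 + G/4 (p(G) = 3 + (G/4 + G/G) = 3 + (G*(¼) + 1) = 3 + (G/4 + 1) = 3 + (1 + G/4) = 4 + G/4)
Y = 1089/16 (Y = (5 + (4 + (¼)*(-3)))² = (5 + (4 - ¾))² = (5 + 13/4)² = (33/4)² = 1089/16 ≈ 68.063)
M(7, 5)*Y - 12 = -1*1089/16 - 12 = -1089/16 - 12 = -1281/16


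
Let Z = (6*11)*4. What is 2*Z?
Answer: 528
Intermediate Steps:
Z = 264 (Z = 66*4 = 264)
2*Z = 2*264 = 528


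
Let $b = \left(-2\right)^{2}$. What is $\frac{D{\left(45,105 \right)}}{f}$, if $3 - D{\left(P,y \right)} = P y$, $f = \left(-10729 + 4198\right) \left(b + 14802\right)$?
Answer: $\frac{787}{16116331} \approx 4.8832 \cdot 10^{-5}$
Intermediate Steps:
$b = 4$
$f = -96697986$ ($f = \left(-10729 + 4198\right) \left(4 + 14802\right) = \left(-6531\right) 14806 = -96697986$)
$D{\left(P,y \right)} = 3 - P y$
$\frac{D{\left(45,105 \right)}}{f} = \frac{3 - 45 \cdot 105}{-96697986} = \left(3 - 4725\right) \left(- \frac{1}{96697986}\right) = \left(-4722\right) \left(- \frac{1}{96697986}\right) = \frac{787}{16116331}$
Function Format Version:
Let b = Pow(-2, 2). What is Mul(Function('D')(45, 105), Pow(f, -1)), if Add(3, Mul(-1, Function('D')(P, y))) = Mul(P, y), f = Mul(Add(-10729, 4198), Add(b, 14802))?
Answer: Rational(787, 16116331) ≈ 4.8832e-5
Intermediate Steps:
b = 4
f = -96697986 (f = Mul(Add(-10729, 4198), Add(4, 14802)) = Mul(-6531, 14806) = -96697986)
Function('D')(P, y) = Add(3, Mul(-1, P, y)) (Function('D')(P, y) = Add(3, Mul(-1, Mul(P, y))) = Add(3, Mul(-1, P, y)))
Mul(Function('D')(45, 105), Pow(f, -1)) = Mul(Add(3, Mul(-1, 45, 105)), Pow(-96697986, -1)) = Mul(Add(3, -4725), Rational(-1, 96697986)) = Mul(-4722, Rational(-1, 96697986)) = Rational(787, 16116331)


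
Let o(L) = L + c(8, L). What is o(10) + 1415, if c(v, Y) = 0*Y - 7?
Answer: 1418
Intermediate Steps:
c(v, Y) = -7 (c(v, Y) = 0 - 7 = -7)
o(L) = -7 + L (o(L) = L - 7 = -7 + L)
o(10) + 1415 = (-7 + 10) + 1415 = 3 + 1415 = 1418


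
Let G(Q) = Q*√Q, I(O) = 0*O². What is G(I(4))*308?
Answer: 0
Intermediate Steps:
I(O) = 0
G(Q) = Q^(3/2)
G(I(4))*308 = 0^(3/2)*308 = 0*308 = 0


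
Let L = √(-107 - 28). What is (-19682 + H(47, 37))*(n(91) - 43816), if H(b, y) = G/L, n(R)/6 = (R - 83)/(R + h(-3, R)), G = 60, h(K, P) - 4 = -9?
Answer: 37082147648/43 + 7536256*I*√15/129 ≈ 8.6238e+8 + 2.2626e+5*I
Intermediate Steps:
h(K, P) = -5 (h(K, P) = 4 - 9 = -5)
n(R) = 6*(-83 + R)/(-5 + R) (n(R) = 6*((R - 83)/(R - 5)) = 6*((-83 + R)/(-5 + R)) = 6*(-83 + R)/(-5 + R))
L = 3*I*√15 (L = √(-135) = 3*I*√15 ≈ 11.619*I)
H(b, y) = -4*I*√15/3 (H(b, y) = 60/((3*I*√15)) = 60*(-I*√15/45) = -4*I*√15/3)
(-19682 + H(47, 37))*(n(91) - 43816) = (-19682 - 4*I*√15/3)*(6*(-83 + 91)/(-5 + 91) - 43816) = (-19682 - 4*I*√15/3)*(6*8/86 - 43816) = (-19682 - 4*I*√15/3)*(6*(1/86)*8 - 43816) = (-19682 - 4*I*√15/3)*(24/43 - 43816) = (-19682 - 4*I*√15/3)*(-1884064/43) = 37082147648/43 + 7536256*I*√15/129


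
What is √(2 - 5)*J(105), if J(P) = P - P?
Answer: 0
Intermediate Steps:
J(P) = 0
√(2 - 5)*J(105) = √(2 - 5)*0 = √(-3)*0 = (I*√3)*0 = 0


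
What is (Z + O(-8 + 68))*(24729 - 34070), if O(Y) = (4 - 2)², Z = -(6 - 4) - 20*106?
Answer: 19784238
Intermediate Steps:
Z = -2122 (Z = -1*2 - 2120 = -2 - 2120 = -2122)
O(Y) = 4 (O(Y) = 2² = 4)
(Z + O(-8 + 68))*(24729 - 34070) = (-2122 + 4)*(24729 - 34070) = -2118*(-9341) = 19784238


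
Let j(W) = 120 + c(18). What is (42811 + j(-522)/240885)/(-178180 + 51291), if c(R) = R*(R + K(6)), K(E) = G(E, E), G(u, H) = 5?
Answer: -3437509423/10188552255 ≈ -0.33739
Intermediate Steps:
K(E) = 5
c(R) = R*(5 + R) (c(R) = R*(R + 5) = R*(5 + R))
j(W) = 534 (j(W) = 120 + 18*(5 + 18) = 120 + 18*23 = 120 + 414 = 534)
(42811 + j(-522)/240885)/(-178180 + 51291) = (42811 + 534/240885)/(-178180 + 51291) = (42811 + 534*(1/240885))/(-126889) = (42811 + 178/80295)*(-1/126889) = (3437509423/80295)*(-1/126889) = -3437509423/10188552255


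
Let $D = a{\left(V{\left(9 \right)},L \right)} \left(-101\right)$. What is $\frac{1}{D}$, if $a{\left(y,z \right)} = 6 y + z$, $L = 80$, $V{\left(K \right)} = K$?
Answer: $- \frac{1}{13534} \approx -7.3888 \cdot 10^{-5}$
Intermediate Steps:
$a{\left(y,z \right)} = z + 6 y$
$D = -13534$ ($D = \left(80 + 6 \cdot 9\right) \left(-101\right) = \left(80 + 54\right) \left(-101\right) = 134 \left(-101\right) = -13534$)
$\frac{1}{D} = \frac{1}{-13534} = - \frac{1}{13534}$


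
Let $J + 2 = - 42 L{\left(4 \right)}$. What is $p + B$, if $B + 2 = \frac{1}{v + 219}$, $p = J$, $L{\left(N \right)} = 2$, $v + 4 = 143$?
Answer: $- \frac{31503}{358} \approx -87.997$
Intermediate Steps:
$v = 139$ ($v = -4 + 143 = 139$)
$J = -86$ ($J = -2 - 84 = -86$)
$p = -86$
$B = - \frac{715}{358}$ ($B = -2 + \frac{1}{139 + 219} = -2 + \frac{1}{358} = - \frac{715}{358} \approx -1.9972$)
$p + B = -86 - \frac{715}{358} = - \frac{31503}{358}$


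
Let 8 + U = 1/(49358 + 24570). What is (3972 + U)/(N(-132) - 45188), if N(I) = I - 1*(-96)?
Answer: -293050593/3343319872 ≈ -0.087653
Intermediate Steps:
N(I) = 96 + I (N(I) = I + 96 = 96 + I)
U = -591423/73928 (U = -8 + 1/(49358 + 24570) = -8 + 1/73928 = -591423/73928 ≈ -8.0000)
(3972 + U)/(N(-132) - 45188) = (3972 - 591423/73928)/((96 - 132) - 45188) = 293050593/(73928*(-36 - 45188)) = (293050593/73928)/(-45224) = (293050593/73928)*(-1/45224) = -293050593/3343319872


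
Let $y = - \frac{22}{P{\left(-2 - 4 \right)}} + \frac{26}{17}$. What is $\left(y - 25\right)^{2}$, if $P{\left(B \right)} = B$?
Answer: $\frac{1020100}{2601} \approx 392.2$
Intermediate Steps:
$y = \frac{265}{51}$ ($y = - \frac{22}{-2 - 4} + \frac{26}{17} = - \frac{22}{-2 - 4} + 26 \cdot \frac{1}{17} = - \frac{22}{-6} + \frac{26}{17} = \left(-22\right) \left(- \frac{1}{6}\right) + \frac{26}{17} = \frac{11}{3} + \frac{26}{17} = \frac{265}{51} \approx 5.1961$)
$\left(y - 25\right)^{2} = \left(\frac{265}{51} - 25\right)^{2} = \left(- \frac{1010}{51}\right)^{2} = \frac{1020100}{2601}$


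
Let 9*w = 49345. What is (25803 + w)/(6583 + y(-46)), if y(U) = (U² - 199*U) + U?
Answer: 281572/160263 ≈ 1.7569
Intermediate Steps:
w = 49345/9 (w = (⅑)*49345 = 49345/9 ≈ 5482.8)
y(U) = U² - 198*U
(25803 + w)/(6583 + y(-46)) = (25803 + 49345/9)/(6583 - 46*(-198 - 46)) = 281572/(9*(6583 - 46*(-244))) = 281572/(9*(6583 + 11224)) = (281572/9)/17807 = (281572/9)*(1/17807) = 281572/160263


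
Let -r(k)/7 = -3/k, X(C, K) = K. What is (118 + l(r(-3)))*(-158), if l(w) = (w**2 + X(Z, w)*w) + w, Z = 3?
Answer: -33022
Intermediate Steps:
r(k) = 21/k (r(k) = -(-21)/k = 21/k)
l(w) = w + 2*w**2 (l(w) = (w**2 + w*w) + w = (w**2 + w**2) + w = 2*w**2 + w = w + 2*w**2)
(118 + l(r(-3)))*(-158) = (118 + (21/(-3))*(1 + 2*(21/(-3))))*(-158) = (118 + (21*(-1/3))*(1 + 2*(21*(-1/3))))*(-158) = (118 - 7*(1 + 2*(-7)))*(-158) = (118 - 7*(1 - 14))*(-158) = (118 - 7*(-13))*(-158) = (118 + 91)*(-158) = 209*(-158) = -33022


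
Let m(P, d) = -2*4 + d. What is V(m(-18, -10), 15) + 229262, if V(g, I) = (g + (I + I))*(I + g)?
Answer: 229226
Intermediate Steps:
m(P, d) = -8 + d
V(g, I) = (I + g)*(g + 2*I) (V(g, I) = (g + 2*I)*(I + g) = (I + g)*(g + 2*I))
V(m(-18, -10), 15) + 229262 = ((-8 - 10)² + 2*15² + 3*15*(-8 - 10)) + 229262 = ((-18)² + 2*225 + 3*15*(-18)) + 229262 = (324 + 450 - 810) + 229262 = -36 + 229262 = 229226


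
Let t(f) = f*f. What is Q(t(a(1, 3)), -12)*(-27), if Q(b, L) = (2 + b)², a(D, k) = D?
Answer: -243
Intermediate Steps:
t(f) = f²
Q(t(a(1, 3)), -12)*(-27) = (2 + 1²)²*(-27) = (2 + 1)²*(-27) = 3²*(-27) = 9*(-27) = -243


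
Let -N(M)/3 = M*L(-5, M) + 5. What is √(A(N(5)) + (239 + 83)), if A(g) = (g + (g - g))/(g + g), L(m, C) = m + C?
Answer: √1290/2 ≈ 17.958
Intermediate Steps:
L(m, C) = C + m
N(M) = -15 - 3*M*(-5 + M) (N(M) = -3*(M*(M - 5) + 5) = -3*(M*(-5 + M) + 5) = -3*(5 + M*(-5 + M)) = -15 - 3*M*(-5 + M))
A(g) = ½ (A(g) = (g + 0)/((2*g)) = g*(1/(2*g)) = ½)
√(A(N(5)) + (239 + 83)) = √(½ + (239 + 83)) = √(½ + 322) = √(645/2) = √1290/2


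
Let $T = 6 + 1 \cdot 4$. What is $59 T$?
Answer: $590$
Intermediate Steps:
$T = 10$ ($T = 6 + 4 = 10$)
$59 T = 59 \cdot 10 = 590$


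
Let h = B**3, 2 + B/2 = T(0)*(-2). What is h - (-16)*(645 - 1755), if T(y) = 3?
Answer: -21856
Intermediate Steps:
B = -16 (B = -4 + 2*(3*(-2)) = -4 + 2*(-6) = -4 - 12 = -16)
h = -4096 (h = (-16)**3 = -4096)
h - (-16)*(645 - 1755) = -4096 - (-16)*(645 - 1755) = -4096 - (-16)*(-1110) = -4096 - 1*17760 = -4096 - 17760 = -21856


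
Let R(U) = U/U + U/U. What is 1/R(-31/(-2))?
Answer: ½ ≈ 0.50000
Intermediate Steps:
R(U) = 2 (R(U) = 1 + 1 = 2)
1/R(-31/(-2)) = 1/2 = ½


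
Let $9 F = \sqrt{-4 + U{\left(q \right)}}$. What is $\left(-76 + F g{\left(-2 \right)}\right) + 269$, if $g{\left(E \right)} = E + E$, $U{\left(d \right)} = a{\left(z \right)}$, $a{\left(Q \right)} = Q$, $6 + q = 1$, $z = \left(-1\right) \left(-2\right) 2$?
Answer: $193$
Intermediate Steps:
$z = 4$ ($z = 2 \cdot 2 = 4$)
$q = -5$ ($q = -6 + 1 = -5$)
$U{\left(d \right)} = 4$
$g{\left(E \right)} = 2 E$
$F = 0$ ($F = \frac{\sqrt{-4 + 4}}{9} = \frac{\sqrt{0}}{9} = \frac{1}{9} \cdot 0 = 0$)
$\left(-76 + F g{\left(-2 \right)}\right) + 269 = \left(-76 + 0 \cdot 2 \left(-2\right)\right) + 269 = \left(-76 + 0 \left(-4\right)\right) + 269 = \left(-76 + 0\right) + 269 = -76 + 269 = 193$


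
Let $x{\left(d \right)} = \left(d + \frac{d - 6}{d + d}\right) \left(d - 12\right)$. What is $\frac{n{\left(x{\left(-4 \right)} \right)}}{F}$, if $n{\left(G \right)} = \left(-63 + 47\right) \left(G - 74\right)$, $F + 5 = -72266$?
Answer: $- \frac{480}{72271} \approx -0.0066417$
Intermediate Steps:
$F = -72271$ ($F = -5 - 72266 = -72271$)
$x{\left(d \right)} = \left(-12 + d\right) \left(d + \frac{-6 + d}{2 d}\right)$ ($x{\left(d \right)} = \left(d + \frac{-6 + d}{2 d}\right) \left(-12 + d\right) = \left(-12 + d\right) \left(d + \frac{-6 + d}{2 d}\right)$)
$n{\left(G \right)} = 1184 - 16 G$ ($n{\left(G \right)} = - 16 \left(-74 + G\right) = 1184 - 16 G$)
$\frac{n{\left(x{\left(-4 \right)} \right)}}{F} = \frac{1184 - 16 \left(-9 + \left(-4\right)^{2} + \frac{36}{-4} - -46\right)}{-72271} = \left(1184 - 16 \left(-9 + 16 + 36 \left(- \frac{1}{4}\right) + 46\right)\right) \left(- \frac{1}{72271}\right) = \left(1184 - 16 \left(-9 + 16 - 9 + 46\right)\right) \left(- \frac{1}{72271}\right) = \left(1184 - 704\right) \left(- \frac{1}{72271}\right) = 480 \left(- \frac{1}{72271}\right) = - \frac{480}{72271}$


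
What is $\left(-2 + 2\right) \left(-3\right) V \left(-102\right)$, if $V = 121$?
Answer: $0$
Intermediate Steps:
$\left(-2 + 2\right) \left(-3\right) V \left(-102\right) = \left(-2 + 2\right) \left(-3\right) 121 \left(-102\right) = 0 \left(-3\right) 121 \left(-102\right) = 0 \cdot 121 \left(-102\right) = 0 \left(-102\right) = 0$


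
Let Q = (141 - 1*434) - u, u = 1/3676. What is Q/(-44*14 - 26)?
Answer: 359023/786664 ≈ 0.45639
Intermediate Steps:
u = 1/3676 ≈ 0.00027203
Q = -1077069/3676 (Q = (141 - 1*434) - 1*1/3676 = (141 - 434) - 1/3676 = -293 - 1/3676 = -1077069/3676 ≈ -293.00)
Q/(-44*14 - 26) = -1077069/(3676*(-44*14 - 26)) = -1077069/(3676*(-616 - 26)) = -1077069/3676/(-642) = -1077069/3676*(-1/642) = 359023/786664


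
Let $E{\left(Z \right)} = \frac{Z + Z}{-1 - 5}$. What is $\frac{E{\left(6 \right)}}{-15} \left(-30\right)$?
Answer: $-4$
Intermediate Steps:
$E{\left(Z \right)} = - \frac{Z}{3}$ ($E{\left(Z \right)} = \frac{2 Z}{-6} = 2 Z \left(- \frac{1}{6}\right) = - \frac{Z}{3}$)
$\frac{E{\left(6 \right)}}{-15} \left(-30\right) = \frac{\left(- \frac{1}{3}\right) 6}{-15} \left(-30\right) = \left(-2\right) \left(- \frac{1}{15}\right) \left(-30\right) = \frac{2}{15} \left(-30\right) = -4$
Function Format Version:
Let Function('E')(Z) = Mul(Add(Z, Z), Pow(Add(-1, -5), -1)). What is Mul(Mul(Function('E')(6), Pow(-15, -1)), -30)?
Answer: -4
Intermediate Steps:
Function('E')(Z) = Mul(Rational(-1, 3), Z) (Function('E')(Z) = Mul(Mul(2, Z), Pow(-6, -1)) = Mul(Mul(2, Z), Rational(-1, 6)) = Mul(Rational(-1, 3), Z))
Mul(Mul(Function('E')(6), Pow(-15, -1)), -30) = Mul(Mul(Mul(Rational(-1, 3), 6), Pow(-15, -1)), -30) = Mul(Mul(-2, Rational(-1, 15)), -30) = Mul(Rational(2, 15), -30) = -4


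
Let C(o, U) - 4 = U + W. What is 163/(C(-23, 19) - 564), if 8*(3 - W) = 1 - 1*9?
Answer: -163/537 ≈ -0.30354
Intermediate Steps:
W = 4 (W = 3 - (1 - 1*9)/8 = 3 - (1 - 9)/8 = 3 - 1/8*(-8) = 3 + 1 = 4)
C(o, U) = 8 + U (C(o, U) = 4 + (U + 4) = 4 + (4 + U) = 8 + U)
163/(C(-23, 19) - 564) = 163/((8 + 19) - 564) = 163/(27 - 564) = 163/(-537) = -1/537*163 = -163/537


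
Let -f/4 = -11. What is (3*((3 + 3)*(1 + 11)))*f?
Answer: 9504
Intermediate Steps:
f = 44 (f = -4*(-11) = 44)
(3*((3 + 3)*(1 + 11)))*f = (3*((3 + 3)*(1 + 11)))*44 = (3*(6*12))*44 = (3*72)*44 = 216*44 = 9504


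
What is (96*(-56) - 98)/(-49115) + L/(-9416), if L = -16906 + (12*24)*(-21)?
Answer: 4871607/1911020 ≈ 2.5492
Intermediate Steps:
L = -22954 (L = -16906 + 288*(-21) = -16906 - 6048 = -22954)
(96*(-56) - 98)/(-49115) + L/(-9416) = (96*(-56) - 98)/(-49115) - 22954/(-9416) = (-5376 - 98)*(-1/49115) - 22954*(-1/9416) = -5474*(-1/49115) + 11477/4708 = 5474/49115 + 11477/4708 = 4871607/1911020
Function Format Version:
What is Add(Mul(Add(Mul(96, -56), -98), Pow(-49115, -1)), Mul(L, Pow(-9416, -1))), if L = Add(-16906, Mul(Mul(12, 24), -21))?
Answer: Rational(4871607, 1911020) ≈ 2.5492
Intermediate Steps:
L = -22954 (L = Add(-16906, Mul(288, -21)) = Add(-16906, -6048) = -22954)
Add(Mul(Add(Mul(96, -56), -98), Pow(-49115, -1)), Mul(L, Pow(-9416, -1))) = Add(Mul(Add(Mul(96, -56), -98), Pow(-49115, -1)), Mul(-22954, Pow(-9416, -1))) = Add(Mul(Add(-5376, -98), Rational(-1, 49115)), Mul(-22954, Rational(-1, 9416))) = Add(Mul(-5474, Rational(-1, 49115)), Rational(11477, 4708)) = Add(Rational(5474, 49115), Rational(11477, 4708)) = Rational(4871607, 1911020)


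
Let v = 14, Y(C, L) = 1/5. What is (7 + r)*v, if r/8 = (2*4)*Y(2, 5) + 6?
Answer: 4746/5 ≈ 949.20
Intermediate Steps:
Y(C, L) = 1/5
r = 304/5 (r = 8*((2*4)*(1/5) + 6) = 8*(8*(1/5) + 6) = 8*(8/5 + 6) = 8*(38/5) = 304/5 ≈ 60.800)
(7 + r)*v = (7 + 304/5)*14 = (339/5)*14 = 4746/5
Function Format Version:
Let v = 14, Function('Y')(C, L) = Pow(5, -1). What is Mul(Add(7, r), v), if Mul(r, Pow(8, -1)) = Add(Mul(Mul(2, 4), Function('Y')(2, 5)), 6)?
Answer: Rational(4746, 5) ≈ 949.20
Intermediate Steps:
Function('Y')(C, L) = Rational(1, 5)
r = Rational(304, 5) (r = Mul(8, Add(Mul(Mul(2, 4), Rational(1, 5)), 6)) = Mul(8, Add(Mul(8, Rational(1, 5)), 6)) = Mul(8, Add(Rational(8, 5), 6)) = Mul(8, Rational(38, 5)) = Rational(304, 5) ≈ 60.800)
Mul(Add(7, r), v) = Mul(Add(7, Rational(304, 5)), 14) = Mul(Rational(339, 5), 14) = Rational(4746, 5)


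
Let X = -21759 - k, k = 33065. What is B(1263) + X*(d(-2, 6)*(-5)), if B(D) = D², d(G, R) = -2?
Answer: 1046929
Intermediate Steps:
X = -54824 (X = -21759 - 1*33065 = -21759 - 33065 = -54824)
B(1263) + X*(d(-2, 6)*(-5)) = 1263² - (-109648)*(-5) = 1595169 - 54824*10 = 1595169 - 548240 = 1046929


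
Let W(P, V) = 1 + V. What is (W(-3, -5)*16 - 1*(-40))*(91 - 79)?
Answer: -288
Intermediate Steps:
(W(-3, -5)*16 - 1*(-40))*(91 - 79) = ((1 - 5)*16 - 1*(-40))*(91 - 79) = (-4*16 + 40)*12 = (-64 + 40)*12 = -24*12 = -288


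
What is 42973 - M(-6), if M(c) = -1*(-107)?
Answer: 42866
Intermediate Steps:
M(c) = 107
42973 - M(-6) = 42973 - 1*107 = 42973 - 107 = 42866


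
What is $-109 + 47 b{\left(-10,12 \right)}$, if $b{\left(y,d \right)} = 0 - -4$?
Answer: $79$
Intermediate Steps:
$b{\left(y,d \right)} = 4$ ($b{\left(y,d \right)} = 0 + 4 = 4$)
$-109 + 47 b{\left(-10,12 \right)} = -109 + 47 \cdot 4 = -109 + 188 = 79$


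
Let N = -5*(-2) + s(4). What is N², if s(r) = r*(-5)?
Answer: 100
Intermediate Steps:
s(r) = -5*r
N = -10 (N = -5*(-2) - 5*4 = 10 - 20 = -10)
N² = (-10)² = 100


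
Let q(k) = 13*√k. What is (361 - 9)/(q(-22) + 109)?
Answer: 38368/15599 - 4576*I*√22/15599 ≈ 2.4596 - 1.3759*I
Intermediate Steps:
(361 - 9)/(q(-22) + 109) = (361 - 9)/(13*√(-22) + 109) = 352/(13*(I*√22) + 109) = 352/(13*I*√22 + 109) = 352/(109 + 13*I*√22)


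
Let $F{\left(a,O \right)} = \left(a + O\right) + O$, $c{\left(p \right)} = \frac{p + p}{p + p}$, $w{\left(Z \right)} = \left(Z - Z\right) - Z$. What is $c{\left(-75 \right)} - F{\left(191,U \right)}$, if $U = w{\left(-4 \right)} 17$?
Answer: $-326$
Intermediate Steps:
$w{\left(Z \right)} = - Z$ ($w{\left(Z \right)} = 0 - Z = - Z$)
$U = 68$ ($U = \left(-1\right) \left(-4\right) 17 = 4 \cdot 17 = 68$)
$c{\left(p \right)} = 1$ ($c{\left(p \right)} = \frac{2 p}{2 p} = 2 p \frac{1}{2 p} = 1$)
$F{\left(a,O \right)} = a + 2 O$ ($F{\left(a,O \right)} = \left(O + a\right) + O = a + 2 O$)
$c{\left(-75 \right)} - F{\left(191,U \right)} = 1 - \left(191 + 2 \cdot 68\right) = 1 - \left(191 + 136\right) = 1 - 327 = -326$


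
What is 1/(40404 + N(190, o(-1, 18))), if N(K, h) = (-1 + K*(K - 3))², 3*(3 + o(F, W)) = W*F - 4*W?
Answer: 1/1262350245 ≈ 7.9217e-10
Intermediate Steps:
o(F, W) = -3 - 4*W/3 + F*W/3 (o(F, W) = -3 + (W*F - 4*W)/3 = -3 + (F*W - 4*W)/3 = -3 + (-4*W + F*W)/3 = -3 + (-4*W/3 + F*W/3) = -3 - 4*W/3 + F*W/3)
N(K, h) = (-1 + K*(-3 + K))²
1/(40404 + N(190, o(-1, 18))) = 1/(40404 + (1 - 1*190² + 3*190)²) = 1/(40404 + (1 - 1*36100 + 570)²) = 1/(40404 + (1 - 36100 + 570)²) = 1/(40404 + (-35529)²) = 1/(40404 + 1262309841) = 1/1262350245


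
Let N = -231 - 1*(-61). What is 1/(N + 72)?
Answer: -1/98 ≈ -0.010204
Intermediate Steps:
N = -170 (N = -231 + 61 = -170)
1/(N + 72) = 1/(-170 + 72) = 1/(-98) = -1/98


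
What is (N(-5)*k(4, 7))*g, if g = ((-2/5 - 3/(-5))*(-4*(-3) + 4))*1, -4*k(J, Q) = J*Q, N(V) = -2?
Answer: 224/5 ≈ 44.800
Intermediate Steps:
k(J, Q) = -J*Q/4
g = 16/5 (g = ((-2*⅕ - 3*(-⅕))*(12 + 4))*1 = ((-⅖ + ⅗)*16)*1 = ((⅕)*16)*1 = (16/5)*1 = 16/5 ≈ 3.2000)
(N(-5)*k(4, 7))*g = -(-1)*4*7/2*(16/5) = -2*(-7)*(16/5) = 14*(16/5) = 224/5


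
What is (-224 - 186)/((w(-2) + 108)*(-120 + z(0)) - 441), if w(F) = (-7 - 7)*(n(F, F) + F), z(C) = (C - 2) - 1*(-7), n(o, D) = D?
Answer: 410/19301 ≈ 0.021242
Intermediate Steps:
z(C) = 5 + C (z(C) = (-2 + C) + 7 = 5 + C)
w(F) = -28*F (w(F) = (-7 - 7)*(F + F) = -28*F)
(-224 - 186)/((w(-2) + 108)*(-120 + z(0)) - 441) = (-224 - 186)/((-28*(-2) + 108)*(-120 + (5 + 0)) - 441) = -410/((56 + 108)*(-120 + 5) - 441) = -410/(164*(-115) - 441) = -410/(-18860 - 441) = -410/(-19301) = -410*(-1/19301) = 410/19301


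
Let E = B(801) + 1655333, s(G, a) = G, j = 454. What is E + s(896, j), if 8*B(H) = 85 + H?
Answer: 6625359/4 ≈ 1.6563e+6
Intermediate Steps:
B(H) = 85/8 + H/8 (B(H) = (85 + H)/8 = 85/8 + H/8)
E = 6621775/4 (E = (85/8 + (⅛)*801) + 1655333 = (85/8 + 801/8) + 1655333 = 443/4 + 1655333 = 6621775/4 ≈ 1.6554e+6)
E + s(896, j) = 6621775/4 + 896 = 6625359/4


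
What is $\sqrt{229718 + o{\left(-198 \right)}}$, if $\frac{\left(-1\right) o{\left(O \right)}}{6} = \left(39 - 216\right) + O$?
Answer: $4 \sqrt{14498} \approx 481.63$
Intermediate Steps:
$o{\left(O \right)} = 1062 - 6 O$ ($o{\left(O \right)} = - 6 \left(\left(39 - 216\right) + O\right) = - 6 \left(-177 + O\right) = 1062 - 6 O$)
$\sqrt{229718 + o{\left(-198 \right)}} = \sqrt{229718 + \left(1062 - -1188\right)} = \sqrt{229718 + \left(1062 + 1188\right)} = \sqrt{229718 + 2250} = \sqrt{231968} = 4 \sqrt{14498}$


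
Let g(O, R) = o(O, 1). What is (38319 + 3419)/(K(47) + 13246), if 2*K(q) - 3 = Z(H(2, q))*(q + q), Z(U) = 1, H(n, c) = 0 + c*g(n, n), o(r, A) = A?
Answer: 83476/26589 ≈ 3.1395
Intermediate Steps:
g(O, R) = 1
H(n, c) = c (H(n, c) = 0 + c*1 = 0 + c = c)
K(q) = 3/2 + q (K(q) = 3/2 + (1*(q + q))/2 = 3/2 + (1*(2*q))/2 = 3/2 + (2*q)/2 = 3/2 + q)
(38319 + 3419)/(K(47) + 13246) = (38319 + 3419)/((3/2 + 47) + 13246) = 41738/(97/2 + 13246) = 41738/(26589/2) = 41738*(2/26589) = 83476/26589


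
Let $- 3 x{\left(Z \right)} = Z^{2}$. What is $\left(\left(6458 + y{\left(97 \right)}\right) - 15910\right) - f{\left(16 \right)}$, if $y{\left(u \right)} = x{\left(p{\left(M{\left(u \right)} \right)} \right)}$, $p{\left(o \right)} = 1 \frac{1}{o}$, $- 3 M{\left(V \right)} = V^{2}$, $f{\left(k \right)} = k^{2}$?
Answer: $- \frac{859442259951}{88529281} \approx -9708.0$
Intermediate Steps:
$M{\left(V \right)} = - \frac{V^{2}}{3}$
$p{\left(o \right)} = \frac{1}{o}$
$x{\left(Z \right)} = - \frac{Z^{2}}{3}$
$y{\left(u \right)} = - \frac{3}{u^{4}}$ ($y{\left(u \right)} = - \frac{\left(\frac{1}{\left(- \frac{1}{3}\right) u^{2}}\right)^{2}}{3} = - \frac{\left(- \frac{3}{u^{2}}\right)^{2}}{3} = - \frac{9 \frac{1}{u^{4}}}{3} = - \frac{3}{u^{4}}$)
$\left(\left(6458 + y{\left(97 \right)}\right) - 15910\right) - f{\left(16 \right)} = \left(\left(6458 - \frac{3}{88529281}\right) - 15910\right) - 16^{2} = \left(\left(6458 - \frac{3}{88529281}\right) - 15910\right) - 256 = \left(\frac{571722096695}{88529281} - 15910\right) - 256 = - \frac{836778764015}{88529281} - 256 = - \frac{859442259951}{88529281}$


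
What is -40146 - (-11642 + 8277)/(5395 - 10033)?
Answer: -186200513/4638 ≈ -40147.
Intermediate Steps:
-40146 - (-11642 + 8277)/(5395 - 10033) = -40146 - (-3365)/(-4638) = -40146 - (-3365)*(-1)/4638 = -40146 - 1*3365/4638 = -40146 - 3365/4638 = -186200513/4638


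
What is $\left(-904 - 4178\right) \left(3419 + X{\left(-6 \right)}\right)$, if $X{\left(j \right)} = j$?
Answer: $-17344866$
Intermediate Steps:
$\left(-904 - 4178\right) \left(3419 + X{\left(-6 \right)}\right) = \left(-904 - 4178\right) \left(3419 - 6\right) = \left(-5082\right) 3413 = -17344866$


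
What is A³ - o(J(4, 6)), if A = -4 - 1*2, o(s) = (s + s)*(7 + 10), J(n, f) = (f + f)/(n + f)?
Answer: -1284/5 ≈ -256.80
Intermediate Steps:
J(n, f) = 2*f/(f + n) (J(n, f) = (2*f)/(f + n) = 2*f/(f + n))
o(s) = 34*s (o(s) = (2*s)*17 = 34*s)
A = -6 (A = -4 - 2 = -6)
A³ - o(J(4, 6)) = (-6)³ - 34*2*6/(6 + 4) = -216 - 34*2*6/10 = -216 - 34*2*6*(⅒) = -216 - 34*6/5 = -216 - 1*204/5 = -216 - 204/5 = -1284/5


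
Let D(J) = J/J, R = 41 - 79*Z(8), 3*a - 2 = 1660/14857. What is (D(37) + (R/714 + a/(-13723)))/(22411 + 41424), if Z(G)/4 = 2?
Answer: 100683109/37319680248410 ≈ 2.6979e-6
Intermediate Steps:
a = 126/179 (a = 2/3 + (1660/14857)/3 = 2/3 + (1660*(1/14857))/3 = 2/3 + (1/3)*(20/179) = 2/3 + 20/537 = 126/179 ≈ 0.70391)
Z(G) = 8 (Z(G) = 4*2 = 8)
R = -591 (R = 41 - 79*8 = 41 - 632 = -591)
D(J) = 1
(D(37) + (R/714 + a/(-13723)))/(22411 + 41424) = (1 + (-591/714 + (126/179)/(-13723)))/(22411 + 41424) = (1 + (-591*1/714 + (126/179)*(-1/13723)))/63835 = (1 + (-197/238 - 126/2456417))*(1/63835) = (1 - 483944137/584627246)*(1/63835) = (100683109/584627246)*(1/63835) = 100683109/37319680248410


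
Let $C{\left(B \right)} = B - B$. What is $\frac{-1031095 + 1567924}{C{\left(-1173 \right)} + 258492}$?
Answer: $\frac{178943}{86164} \approx 2.0768$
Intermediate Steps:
$C{\left(B \right)} = 0$
$\frac{-1031095 + 1567924}{C{\left(-1173 \right)} + 258492} = \frac{-1031095 + 1567924}{0 + 258492} = \frac{536829}{258492} = 536829 \cdot \frac{1}{258492} = \frac{178943}{86164}$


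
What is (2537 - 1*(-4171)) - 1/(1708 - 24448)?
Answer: 152539921/22740 ≈ 6708.0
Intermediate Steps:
(2537 - 1*(-4171)) - 1/(1708 - 24448) = (2537 + 4171) - 1/(-22740) = 6708 - 1*(-1/22740) = 6708 + 1/22740 = 152539921/22740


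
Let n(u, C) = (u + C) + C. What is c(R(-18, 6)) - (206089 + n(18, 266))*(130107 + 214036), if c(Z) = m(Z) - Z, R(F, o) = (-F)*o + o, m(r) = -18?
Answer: -71113365509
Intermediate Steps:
n(u, C) = u + 2*C (n(u, C) = (C + u) + C = u + 2*C)
R(F, o) = o - F*o (R(F, o) = -F*o + o = o - F*o)
c(Z) = -18 - Z
c(R(-18, 6)) - (206089 + n(18, 266))*(130107 + 214036) = (-18 - 6*(1 - 1*(-18))) - (206089 + (18 + 2*266))*(130107 + 214036) = (-18 - 6*(1 + 18)) - (206089 + (18 + 532))*344143 = (-18 - 6*19) - (206089 + 550)*344143 = (-18 - 1*114) - 206639*344143 = (-18 - 114) - 1*71113365377 = -132 - 71113365377 = -71113365509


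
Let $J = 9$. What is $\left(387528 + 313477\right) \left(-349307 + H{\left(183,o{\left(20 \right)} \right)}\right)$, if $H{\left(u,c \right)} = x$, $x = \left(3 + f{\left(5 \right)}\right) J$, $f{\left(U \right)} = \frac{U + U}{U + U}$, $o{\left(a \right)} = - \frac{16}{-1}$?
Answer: $-244840717355$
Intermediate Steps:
$o{\left(a \right)} = 16$ ($o{\left(a \right)} = \left(-16\right) \left(-1\right) = 16$)
$f{\left(U \right)} = 1$ ($f{\left(U \right)} = \frac{2 U}{2 U} = 2 U \frac{1}{2 U} = 1$)
$x = 36$ ($x = \left(3 + 1\right) 9 = 4 \cdot 9 = 36$)
$H{\left(u,c \right)} = 36$
$\left(387528 + 313477\right) \left(-349307 + H{\left(183,o{\left(20 \right)} \right)}\right) = \left(387528 + 313477\right) \left(-349307 + 36\right) = 701005 \left(-349271\right) = -244840717355$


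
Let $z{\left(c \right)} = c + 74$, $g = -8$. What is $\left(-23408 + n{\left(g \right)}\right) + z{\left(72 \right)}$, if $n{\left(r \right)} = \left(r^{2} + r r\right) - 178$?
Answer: $-23312$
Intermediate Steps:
$n{\left(r \right)} = -178 + 2 r^{2}$ ($n{\left(r \right)} = \left(r^{2} + r^{2}\right) - 178 = 2 r^{2} - 178 = -178 + 2 r^{2}$)
$z{\left(c \right)} = 74 + c$
$\left(-23408 + n{\left(g \right)}\right) + z{\left(72 \right)} = \left(-23408 - \left(178 - 2 \left(-8\right)^{2}\right)\right) + \left(74 + 72\right) = \left(-23408 + \left(-178 + 2 \cdot 64\right)\right) + 146 = \left(-23408 + \left(-178 + 128\right)\right) + 146 = \left(-23408 - 50\right) + 146 = -23458 + 146 = -23312$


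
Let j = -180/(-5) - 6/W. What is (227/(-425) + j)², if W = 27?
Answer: 18172927249/14630625 ≈ 1242.1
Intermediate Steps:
j = 322/9 (j = -180/(-5) - 6/27 = -180*(-⅕) - 6*1/27 = 36 - 2/9 = 322/9 ≈ 35.778)
(227/(-425) + j)² = (227/(-425) + 322/9)² = (227*(-1/425) + 322/9)² = (-227/425 + 322/9)² = (134807/3825)² = 18172927249/14630625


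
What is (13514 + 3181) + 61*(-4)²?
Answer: 17671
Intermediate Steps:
(13514 + 3181) + 61*(-4)² = 16695 + 61*16 = 16695 + 976 = 17671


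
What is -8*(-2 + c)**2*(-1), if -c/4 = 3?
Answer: 1568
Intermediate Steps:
c = -12 (c = -4*3 = -12)
-8*(-2 + c)**2*(-1) = -8*(-2 - 12)**2*(-1) = -8*(-14)**2*(-1) = -8*196*(-1) = -1568*(-1) = 1568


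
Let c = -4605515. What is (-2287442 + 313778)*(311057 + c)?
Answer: 8475817154112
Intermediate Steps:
(-2287442 + 313778)*(311057 + c) = (-2287442 + 313778)*(311057 - 4605515) = -1973664*(-4294458) = 8475817154112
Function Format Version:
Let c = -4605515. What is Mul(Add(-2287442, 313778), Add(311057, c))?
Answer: 8475817154112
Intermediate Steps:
Mul(Add(-2287442, 313778), Add(311057, c)) = Mul(Add(-2287442, 313778), Add(311057, -4605515)) = Mul(-1973664, -4294458) = 8475817154112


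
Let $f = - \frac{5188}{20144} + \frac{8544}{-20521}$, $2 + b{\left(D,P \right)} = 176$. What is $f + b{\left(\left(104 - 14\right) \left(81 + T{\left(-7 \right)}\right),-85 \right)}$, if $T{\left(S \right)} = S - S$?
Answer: $\frac{17912170223}{103343756} \approx 173.33$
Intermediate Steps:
$T{\left(S \right)} = 0$
$b{\left(D,P \right)} = 174$ ($b{\left(D,P \right)} = -2 + 176 = 174$)
$f = - \frac{69643321}{103343756}$ ($f = \left(-5188\right) \frac{1}{20144} + 8544 \left(- \frac{1}{20521}\right) = - \frac{1297}{5036} - \frac{8544}{20521} = - \frac{69643321}{103343756} \approx -0.6739$)
$f + b{\left(\left(104 - 14\right) \left(81 + T{\left(-7 \right)}\right),-85 \right)} = - \frac{69643321}{103343756} + 174 = \frac{17912170223}{103343756}$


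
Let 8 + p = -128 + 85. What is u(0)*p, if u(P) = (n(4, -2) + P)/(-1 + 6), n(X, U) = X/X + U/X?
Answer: -51/10 ≈ -5.1000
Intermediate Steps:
p = -51 (p = -8 + (-128 + 85) = -8 - 43 = -51)
n(X, U) = 1 + U/X
u(P) = ⅒ + P/5 (u(P) = ((-2 + 4)/4 + P)/(-1 + 6) = ((¼)*2 + P)/5 = (½ + P)*(⅕) = ⅒ + P/5)
u(0)*p = (⅒ + (⅕)*0)*(-51) = (⅒ + 0)*(-51) = (⅒)*(-51) = -51/10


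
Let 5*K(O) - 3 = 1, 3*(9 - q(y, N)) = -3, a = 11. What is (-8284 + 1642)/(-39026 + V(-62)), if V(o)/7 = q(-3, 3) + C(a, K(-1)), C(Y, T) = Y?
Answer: 6642/38879 ≈ 0.17084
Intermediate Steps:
q(y, N) = 10 (q(y, N) = 9 - ⅓*(-3) = 9 + 1 = 10)
K(O) = ⅘ (K(O) = ⅗ + (⅕)*1 = ⅗ + ⅕ = ⅘)
V(o) = 147 (V(o) = 7*(10 + 11) = 7*21 = 147)
(-8284 + 1642)/(-39026 + V(-62)) = (-8284 + 1642)/(-39026 + 147) = -6642/(-38879) = -6642*(-1/38879) = 6642/38879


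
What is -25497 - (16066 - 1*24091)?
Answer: -17472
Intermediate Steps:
-25497 - (16066 - 1*24091) = -25497 - (16066 - 24091) = -25497 - 1*(-8025) = -25497 + 8025 = -17472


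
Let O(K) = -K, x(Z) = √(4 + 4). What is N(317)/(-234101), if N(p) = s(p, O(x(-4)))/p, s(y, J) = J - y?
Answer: 1/234101 + 2*√2/74210017 ≈ 4.3098e-6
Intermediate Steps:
x(Z) = 2*√2 (x(Z) = √8 = 2*√2)
N(p) = (-p - 2*√2)/p (N(p) = (-2*√2 - p)/p = (-p - 2*√2)/p)
N(317)/(-234101) = ((-1*317 - 2*√2)/317)/(-234101) = ((-317 - 2*√2)/317)*(-1/234101) = (-1 - 2*√2/317)*(-1/234101) = 1/234101 + 2*√2/74210017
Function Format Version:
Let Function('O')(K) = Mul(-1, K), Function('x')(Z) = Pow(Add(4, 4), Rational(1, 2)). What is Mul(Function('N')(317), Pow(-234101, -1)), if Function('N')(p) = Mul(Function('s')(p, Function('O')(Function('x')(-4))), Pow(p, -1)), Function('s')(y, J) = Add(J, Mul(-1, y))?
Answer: Add(Rational(1, 234101), Mul(Rational(2, 74210017), Pow(2, Rational(1, 2)))) ≈ 4.3098e-6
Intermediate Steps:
Function('x')(Z) = Mul(2, Pow(2, Rational(1, 2))) (Function('x')(Z) = Pow(8, Rational(1, 2)) = Mul(2, Pow(2, Rational(1, 2))))
Function('N')(p) = Mul(Pow(p, -1), Add(Mul(-1, p), Mul(-2, Pow(2, Rational(1, 2))))) (Function('N')(p) = Mul(Add(Mul(-1, Mul(2, Pow(2, Rational(1, 2)))), Mul(-1, p)), Pow(p, -1)) = Mul(Add(Mul(-2, Pow(2, Rational(1, 2))), Mul(-1, p)), Pow(p, -1)) = Mul(Add(Mul(-1, p), Mul(-2, Pow(2, Rational(1, 2)))), Pow(p, -1)) = Mul(Pow(p, -1), Add(Mul(-1, p), Mul(-2, Pow(2, Rational(1, 2))))))
Mul(Function('N')(317), Pow(-234101, -1)) = Mul(Mul(Pow(317, -1), Add(Mul(-1, 317), Mul(-2, Pow(2, Rational(1, 2))))), Pow(-234101, -1)) = Mul(Mul(Rational(1, 317), Add(-317, Mul(-2, Pow(2, Rational(1, 2))))), Rational(-1, 234101)) = Mul(Add(-1, Mul(Rational(-2, 317), Pow(2, Rational(1, 2)))), Rational(-1, 234101)) = Add(Rational(1, 234101), Mul(Rational(2, 74210017), Pow(2, Rational(1, 2))))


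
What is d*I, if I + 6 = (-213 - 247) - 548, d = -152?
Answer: 154128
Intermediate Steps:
I = -1014 (I = -6 + ((-213 - 247) - 548) = -6 + (-460 - 548) = -6 - 1008 = -1014)
d*I = -152*(-1014) = 154128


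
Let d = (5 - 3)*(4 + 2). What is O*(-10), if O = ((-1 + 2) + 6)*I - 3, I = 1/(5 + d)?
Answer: 440/17 ≈ 25.882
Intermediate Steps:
d = 12 (d = 2*6 = 12)
I = 1/17 (I = 1/(5 + 12) = 1/17 ≈ 0.058824)
O = -44/17 (O = ((-1 + 2) + 6)*(1/17) - 3 = (1 + 6)*(1/17) - 3 = 7*(1/17) - 3 = 7/17 - 3 = -44/17 ≈ -2.5882)
O*(-10) = -44/17*(-10) = 440/17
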